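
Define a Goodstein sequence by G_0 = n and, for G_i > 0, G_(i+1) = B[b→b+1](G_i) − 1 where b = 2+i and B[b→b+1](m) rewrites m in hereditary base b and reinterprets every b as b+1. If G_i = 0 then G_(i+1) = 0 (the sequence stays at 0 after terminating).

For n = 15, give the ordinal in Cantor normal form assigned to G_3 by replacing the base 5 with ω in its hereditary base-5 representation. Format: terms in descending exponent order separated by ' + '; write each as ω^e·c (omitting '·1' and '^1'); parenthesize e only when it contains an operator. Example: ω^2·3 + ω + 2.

step 0: 15 = 2^(2 + 1) + 2^2 + 2 + 1; sub 3 for 2: 3^(3 + 1) + 3^3 + 3 + 1; = 112; G_1 = 112−1 = 111
step 1: 111 = 3^(3 + 1) + 3^3 + 3; sub 4 for 3: 4^(4 + 1) + 4^4 + 4; = 1284; G_2 = 1284−1 = 1283
step 2: 1283 = 4^(4 + 1) + 4^4 + 3; sub 5 for 4: 5^(5 + 1) + 5^5 + 3; = 18753; G_3 = 18753−1 = 18752
step 3: 18752 = 5^(5 + 1) + 5^5 + 2; sub 6 for 5: 6^(6 + 1) + 6^6 + 2; = 326594; G_4 = 326594−1 = 326593

ω^(ω + 1) + ω^ω + 2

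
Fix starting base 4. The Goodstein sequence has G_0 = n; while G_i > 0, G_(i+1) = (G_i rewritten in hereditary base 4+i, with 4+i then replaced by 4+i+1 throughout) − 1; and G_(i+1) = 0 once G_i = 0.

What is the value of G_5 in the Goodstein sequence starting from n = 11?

15

G_0=11  [base 4] 2·4 + 3  →[4↦5]→  2·5 + 3 = 13  −1 ⇒ G_1=12
G_1=12  [base 5] 2·5 + 2  →[5↦6]→  2·6 + 2 = 14  −1 ⇒ G_2=13
G_2=13  [base 6] 2·6 + 1  →[6↦7]→  2·7 + 1 = 15  −1 ⇒ G_3=14
G_3=14  [base 7] 2·7  →[7↦8]→  2·8 = 16  −1 ⇒ G_4=15
G_4=15  [base 8] 8 + 7  →[8↦9]→  9 + 7 = 16  −1 ⇒ G_5=15
G_5=15  [base 9] 9 + 6  →[9↦10]→  10 + 6 = 16  −1 ⇒ G_6=15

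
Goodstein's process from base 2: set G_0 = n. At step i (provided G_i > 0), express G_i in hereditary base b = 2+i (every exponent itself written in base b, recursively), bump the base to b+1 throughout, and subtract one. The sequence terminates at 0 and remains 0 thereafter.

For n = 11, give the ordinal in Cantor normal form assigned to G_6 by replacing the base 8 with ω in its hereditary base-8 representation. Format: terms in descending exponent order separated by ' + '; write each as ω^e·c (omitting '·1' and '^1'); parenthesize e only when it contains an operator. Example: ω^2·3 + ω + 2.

ω^ω·7 + ω^7·7 + ω^6·7 + ω^5·7 + ω^4·7 + ω^3·7 + ω^2·7 + ω·7 + 7

step 0: 11 = 2^(2 + 1) + 2 + 1; sub 3 for 2: 3^(3 + 1) + 3 + 1; = 85; G_1 = 85−1 = 84
step 1: 84 = 3^(3 + 1) + 3; sub 4 for 3: 4^(4 + 1) + 4; = 1028; G_2 = 1028−1 = 1027
step 2: 1027 = 4^(4 + 1) + 3; sub 5 for 4: 5^(5 + 1) + 3; = 15628; G_3 = 15628−1 = 15627
step 3: 15627 = 5^(5 + 1) + 2; sub 6 for 5: 6^(6 + 1) + 2; = 279938; G_4 = 279938−1 = 279937
step 4: 279937 = 6^(6 + 1) + 1; sub 7 for 6: 7^(7 + 1) + 1; = 5764802; G_5 = 5764802−1 = 5764801
step 5: 5764801 = 7^(7 + 1); sub 8 for 7: 8^(8 + 1); = 134217728; G_6 = 134217728−1 = 134217727
step 6: 134217727 = 7·8^8 + 7·8^7 + 7·8^6 + 7·8^5 + 7·8^4 + 7·8^3 + 7·8^2 + 7·8 + 7; sub 9 for 8: 7·9^9 + 7·9^7 + 7·9^6 + 7·9^5 + 7·9^4 + 7·9^3 + 7·9^2 + 7·9 + 7; = 2749609303; G_7 = 2749609303−1 = 2749609302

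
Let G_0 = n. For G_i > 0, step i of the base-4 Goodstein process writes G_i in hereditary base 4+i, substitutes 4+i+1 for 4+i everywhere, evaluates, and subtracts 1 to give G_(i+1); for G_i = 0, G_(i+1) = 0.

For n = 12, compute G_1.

14

12 —HB4→ 3·4 —bump→ 3·5 = 15 —(−1)→ 14
14 —HB5→ 2·5 + 4 —bump→ 2·6 + 4 = 16 —(−1)→ 15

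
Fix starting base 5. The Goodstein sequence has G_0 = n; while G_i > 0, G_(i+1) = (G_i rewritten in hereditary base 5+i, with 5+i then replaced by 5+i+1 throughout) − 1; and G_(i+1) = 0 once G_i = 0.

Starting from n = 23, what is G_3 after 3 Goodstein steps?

32

[0] 23 ≡ 4·5 + 3 (base 5). Lift 6: 27. −1: 26.
[1] 26 ≡ 4·6 + 2 (base 6). Lift 7: 30. −1: 29.
[2] 29 ≡ 4·7 + 1 (base 7). Lift 8: 33. −1: 32.
[3] 32 ≡ 4·8 (base 8). Lift 9: 36. −1: 35.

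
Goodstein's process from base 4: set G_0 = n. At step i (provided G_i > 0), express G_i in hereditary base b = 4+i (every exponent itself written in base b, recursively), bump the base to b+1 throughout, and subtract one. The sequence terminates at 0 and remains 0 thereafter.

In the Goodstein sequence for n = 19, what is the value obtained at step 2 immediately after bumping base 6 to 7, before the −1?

50

G_0 = 19. HB_4(19) = 4^2 + 3. Bump = 28. G_1 = 27.
G_1 = 27. HB_5(27) = 5^2 + 2. Bump = 38. G_2 = 37.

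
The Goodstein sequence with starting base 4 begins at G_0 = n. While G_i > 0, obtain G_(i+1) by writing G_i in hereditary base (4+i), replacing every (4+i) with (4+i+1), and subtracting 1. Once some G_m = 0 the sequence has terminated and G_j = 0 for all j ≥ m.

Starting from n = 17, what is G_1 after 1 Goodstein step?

25

i=0: 17 = 4^2 + 1 (b=4); 4→5: 5^2 + 1 = 26; 26−1 = 25
i=1: 25 = 5^2 (b=5); 5→6: 6^2 = 36; 36−1 = 35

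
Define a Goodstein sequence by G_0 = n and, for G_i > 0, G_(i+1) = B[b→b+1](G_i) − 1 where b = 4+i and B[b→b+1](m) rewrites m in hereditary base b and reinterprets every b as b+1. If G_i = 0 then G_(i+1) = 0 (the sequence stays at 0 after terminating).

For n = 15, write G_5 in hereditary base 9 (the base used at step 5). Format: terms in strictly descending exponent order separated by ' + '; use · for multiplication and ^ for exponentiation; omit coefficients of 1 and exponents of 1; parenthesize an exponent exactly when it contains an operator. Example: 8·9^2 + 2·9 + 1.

i=0: 15 = 3·4 + 3 (b=4); 4→5: 3·5 + 3 = 18; 18−1 = 17
i=1: 17 = 3·5 + 2 (b=5); 5→6: 3·6 + 2 = 20; 20−1 = 19
i=2: 19 = 3·6 + 1 (b=6); 6→7: 3·7 + 1 = 22; 22−1 = 21
i=3: 21 = 3·7 (b=7); 7→8: 3·8 = 24; 24−1 = 23
i=4: 23 = 2·8 + 7 (b=8); 8→9: 2·9 + 7 = 25; 25−1 = 24
i=5: 24 = 2·9 + 6 (b=9); 9→10: 2·10 + 6 = 26; 26−1 = 25

2·9 + 6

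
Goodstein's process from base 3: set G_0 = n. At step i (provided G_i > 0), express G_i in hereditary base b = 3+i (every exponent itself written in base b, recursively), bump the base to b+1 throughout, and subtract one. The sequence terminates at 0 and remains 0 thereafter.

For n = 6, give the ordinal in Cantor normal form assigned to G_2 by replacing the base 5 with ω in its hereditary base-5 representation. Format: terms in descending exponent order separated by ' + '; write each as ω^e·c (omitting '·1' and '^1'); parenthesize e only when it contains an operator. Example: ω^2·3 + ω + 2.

ω + 2

i=0: 6 = 2·3 (b=3); 3→4: 2·4 = 8; 8−1 = 7
i=1: 7 = 4 + 3 (b=4); 4→5: 5 + 3 = 8; 8−1 = 7
i=2: 7 = 5 + 2 (b=5); 5→6: 6 + 2 = 8; 8−1 = 7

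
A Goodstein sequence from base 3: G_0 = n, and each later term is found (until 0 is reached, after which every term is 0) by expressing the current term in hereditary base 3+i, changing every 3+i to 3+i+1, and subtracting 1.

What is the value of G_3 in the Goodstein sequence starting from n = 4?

3

G_0=4  [base 3] 3 + 1  →[3↦4]→  4 + 1 = 5  −1 ⇒ G_1=4
G_1=4  [base 4] 4  →[4↦5]→  5 = 5  −1 ⇒ G_2=4
G_2=4  [base 5] 4  →[5↦6]→  4 = 4  −1 ⇒ G_3=3
G_3=3  [base 6] 3  →[6↦7]→  3 = 3  −1 ⇒ G_4=2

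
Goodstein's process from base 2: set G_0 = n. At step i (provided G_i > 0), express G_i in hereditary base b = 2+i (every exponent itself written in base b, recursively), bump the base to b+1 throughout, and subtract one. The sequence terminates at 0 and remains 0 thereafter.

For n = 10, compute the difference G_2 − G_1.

base 2: 10 = 2^(2 + 1) + 2; at 3: 3^(3 + 1) + 3 = 84; next = 83
base 3: 83 = 3^(3 + 1) + 2; at 4: 4^(4 + 1) + 2 = 1026; next = 1025

942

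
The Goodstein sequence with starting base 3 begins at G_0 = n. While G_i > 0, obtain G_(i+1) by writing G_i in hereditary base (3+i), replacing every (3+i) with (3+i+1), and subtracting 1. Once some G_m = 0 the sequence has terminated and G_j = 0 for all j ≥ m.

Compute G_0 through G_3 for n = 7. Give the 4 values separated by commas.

7, 8, 9, 9

(0) 7|_3 = 2·3 + 1 ↦ 2·4 + 1|_4 = 9 ⇒ 8
(1) 8|_4 = 2·4 ↦ 2·5|_5 = 10 ⇒ 9
(2) 9|_5 = 5 + 4 ↦ 6 + 4|_6 = 10 ⇒ 9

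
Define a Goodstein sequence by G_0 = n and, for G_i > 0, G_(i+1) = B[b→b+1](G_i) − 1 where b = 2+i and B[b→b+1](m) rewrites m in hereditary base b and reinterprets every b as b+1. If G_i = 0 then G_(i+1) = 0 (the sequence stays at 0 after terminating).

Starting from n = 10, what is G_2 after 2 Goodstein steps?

1025

(0) 10|_2 = 2^(2 + 1) + 2 ↦ 3^(3 + 1) + 3|_3 = 84 ⇒ 83
(1) 83|_3 = 3^(3 + 1) + 2 ↦ 4^(4 + 1) + 2|_4 = 1026 ⇒ 1025
(2) 1025|_4 = 4^(4 + 1) + 1 ↦ 5^(5 + 1) + 1|_5 = 15626 ⇒ 15625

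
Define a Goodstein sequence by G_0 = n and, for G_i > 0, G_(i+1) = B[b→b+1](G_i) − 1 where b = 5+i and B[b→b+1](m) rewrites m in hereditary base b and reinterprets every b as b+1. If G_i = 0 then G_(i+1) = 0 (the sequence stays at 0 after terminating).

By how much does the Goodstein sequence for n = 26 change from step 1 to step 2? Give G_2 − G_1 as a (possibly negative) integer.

(0) 26|_5 = 5^2 + 1 ↦ 6^2 + 1|_6 = 37 ⇒ 36
(1) 36|_6 = 6^2 ↦ 7^2|_7 = 49 ⇒ 48

12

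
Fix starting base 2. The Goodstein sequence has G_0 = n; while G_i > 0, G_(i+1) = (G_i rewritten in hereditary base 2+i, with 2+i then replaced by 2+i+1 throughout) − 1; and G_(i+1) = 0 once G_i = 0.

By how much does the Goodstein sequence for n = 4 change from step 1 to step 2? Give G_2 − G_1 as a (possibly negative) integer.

15

i=0: 4 = 2^2 (b=2); 2→3: 3^3 = 27; 27−1 = 26
i=1: 26 = 2·3^2 + 2·3 + 2 (b=3); 3→4: 2·4^2 + 2·4 + 2 = 42; 42−1 = 41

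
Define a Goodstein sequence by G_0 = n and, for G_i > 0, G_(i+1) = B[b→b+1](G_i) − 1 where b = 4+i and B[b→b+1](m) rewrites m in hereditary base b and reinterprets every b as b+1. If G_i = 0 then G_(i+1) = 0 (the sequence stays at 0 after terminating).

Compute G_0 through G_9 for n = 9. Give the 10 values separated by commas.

9, 10, 11, 11, 11, 11, 11, 11, 11, 10

9 —HB4→ 2·4 + 1 —bump→ 2·5 + 1 = 11 —(−1)→ 10
10 —HB5→ 2·5 —bump→ 2·6 = 12 —(−1)→ 11
11 —HB6→ 6 + 5 —bump→ 7 + 5 = 12 —(−1)→ 11
11 —HB7→ 7 + 4 —bump→ 8 + 4 = 12 —(−1)→ 11
11 —HB8→ 8 + 3 —bump→ 9 + 3 = 12 —(−1)→ 11
11 —HB9→ 9 + 2 —bump→ 10 + 2 = 12 —(−1)→ 11
11 —HB10→ 10 + 1 —bump→ 11 + 1 = 12 —(−1)→ 11
11 —HB11→ 11 —bump→ 12 = 12 —(−1)→ 11
11 —HB12→ 11 —bump→ 11 = 11 —(−1)→ 10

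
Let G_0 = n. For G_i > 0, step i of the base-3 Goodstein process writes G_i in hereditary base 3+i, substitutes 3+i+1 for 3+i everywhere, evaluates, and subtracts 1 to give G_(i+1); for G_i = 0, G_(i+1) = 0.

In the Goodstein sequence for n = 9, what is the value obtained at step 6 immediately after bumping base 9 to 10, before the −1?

26

step 0: 9 = 3^2; sub 4 for 3: 4^2; = 16; G_1 = 16−1 = 15
step 1: 15 = 3·4 + 3; sub 5 for 4: 3·5 + 3; = 18; G_2 = 18−1 = 17
step 2: 17 = 3·5 + 2; sub 6 for 5: 3·6 + 2; = 20; G_3 = 20−1 = 19
step 3: 19 = 3·6 + 1; sub 7 for 6: 3·7 + 1; = 22; G_4 = 22−1 = 21
step 4: 21 = 3·7; sub 8 for 7: 3·8; = 24; G_5 = 24−1 = 23
step 5: 23 = 2·8 + 7; sub 9 for 8: 2·9 + 7; = 25; G_6 = 25−1 = 24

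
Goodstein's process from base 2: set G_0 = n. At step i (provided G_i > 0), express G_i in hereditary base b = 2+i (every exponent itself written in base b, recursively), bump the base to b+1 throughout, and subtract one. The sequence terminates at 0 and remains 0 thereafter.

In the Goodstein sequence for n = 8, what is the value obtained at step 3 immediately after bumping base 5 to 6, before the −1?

93396

8 —HB2→ 2^(2 + 1) —bump→ 3^(3 + 1) = 81 —(−1)→ 80
80 —HB3→ 2·3^3 + 2·3^2 + 2·3 + 2 —bump→ 2·4^4 + 2·4^2 + 2·4 + 2 = 554 —(−1)→ 553
553 —HB4→ 2·4^4 + 2·4^2 + 2·4 + 1 —bump→ 2·5^5 + 2·5^2 + 2·5 + 1 = 6311 —(−1)→ 6310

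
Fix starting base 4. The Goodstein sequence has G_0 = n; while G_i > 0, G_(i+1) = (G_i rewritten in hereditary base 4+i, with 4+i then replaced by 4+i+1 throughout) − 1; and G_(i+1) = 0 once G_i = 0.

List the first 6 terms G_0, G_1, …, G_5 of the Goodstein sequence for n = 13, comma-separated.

13, 15, 17, 18, 19, 20

base 4: 13 = 3·4 + 1; at 5: 3·5 + 1 = 16; next = 15
base 5: 15 = 3·5; at 6: 3·6 = 18; next = 17
base 6: 17 = 2·6 + 5; at 7: 2·7 + 5 = 19; next = 18
base 7: 18 = 2·7 + 4; at 8: 2·8 + 4 = 20; next = 19
base 8: 19 = 2·8 + 3; at 9: 2·9 + 3 = 21; next = 20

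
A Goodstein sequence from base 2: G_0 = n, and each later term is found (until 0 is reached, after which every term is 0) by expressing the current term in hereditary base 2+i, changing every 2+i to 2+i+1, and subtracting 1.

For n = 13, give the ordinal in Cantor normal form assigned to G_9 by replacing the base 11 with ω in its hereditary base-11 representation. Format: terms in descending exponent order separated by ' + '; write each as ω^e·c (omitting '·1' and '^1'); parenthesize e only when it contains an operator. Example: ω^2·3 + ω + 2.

i=0: 13 = 2^(2 + 1) + 2^2 + 1 (b=2); 2→3: 3^(3 + 1) + 3^3 + 1 = 109; 109−1 = 108
i=1: 108 = 3^(3 + 1) + 3^3 (b=3); 3→4: 4^(4 + 1) + 4^4 = 1280; 1280−1 = 1279
i=2: 1279 = 4^(4 + 1) + 3·4^3 + 3·4^2 + 3·4 + 3 (b=4); 4→5: 5^(5 + 1) + 3·5^3 + 3·5^2 + 3·5 + 3 = 16093; 16093−1 = 16092
i=3: 16092 = 5^(5 + 1) + 3·5^3 + 3·5^2 + 3·5 + 2 (b=5); 5→6: 6^(6 + 1) + 3·6^3 + 3·6^2 + 3·6 + 2 = 280712; 280712−1 = 280711
i=4: 280711 = 6^(6 + 1) + 3·6^3 + 3·6^2 + 3·6 + 1 (b=6); 6→7: 7^(7 + 1) + 3·7^3 + 3·7^2 + 3·7 + 1 = 5765999; 5765999−1 = 5765998
i=5: 5765998 = 7^(7 + 1) + 3·7^3 + 3·7^2 + 3·7 (b=7); 7→8: 8^(8 + 1) + 3·8^3 + 3·8^2 + 3·8 = 134219480; 134219480−1 = 134219479
i=6: 134219479 = 8^(8 + 1) + 3·8^3 + 3·8^2 + 2·8 + 7 (b=8); 8→9: 9^(9 + 1) + 3·9^3 + 3·9^2 + 2·9 + 7 = 3486786856; 3486786856−1 = 3486786855
i=7: 3486786855 = 9^(9 + 1) + 3·9^3 + 3·9^2 + 2·9 + 6 (b=9); 9→10: 10^(10 + 1) + 3·10^3 + 3·10^2 + 2·10 + 6 = 100000003326; 100000003326−1 = 100000003325
i=8: 100000003325 = 10^(10 + 1) + 3·10^3 + 3·10^2 + 2·10 + 5 (b=10); 10→11: 11^(11 + 1) + 3·11^3 + 3·11^2 + 2·11 + 5 = 3138428381104; 3138428381104−1 = 3138428381103

ω^(ω + 1) + ω^3·3 + ω^2·3 + ω·2 + 4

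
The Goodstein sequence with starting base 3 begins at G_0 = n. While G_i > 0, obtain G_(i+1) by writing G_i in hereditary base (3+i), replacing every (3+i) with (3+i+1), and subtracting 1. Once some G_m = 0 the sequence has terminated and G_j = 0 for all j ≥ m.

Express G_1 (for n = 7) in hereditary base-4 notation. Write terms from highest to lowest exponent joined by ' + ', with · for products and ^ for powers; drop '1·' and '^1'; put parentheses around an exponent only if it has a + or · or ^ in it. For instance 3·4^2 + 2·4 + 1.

2·4

(0) 7|_3 = 2·3 + 1 ↦ 2·4 + 1|_4 = 9 ⇒ 8
(1) 8|_4 = 2·4 ↦ 2·5|_5 = 10 ⇒ 9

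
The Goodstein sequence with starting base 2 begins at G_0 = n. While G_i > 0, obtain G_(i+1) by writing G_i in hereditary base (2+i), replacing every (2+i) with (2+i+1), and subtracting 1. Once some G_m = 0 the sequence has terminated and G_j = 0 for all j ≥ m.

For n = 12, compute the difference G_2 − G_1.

958

step 0: 12 = 2^(2 + 1) + 2^2; sub 3 for 2: 3^(3 + 1) + 3^3; = 108; G_1 = 108−1 = 107
step 1: 107 = 3^(3 + 1) + 2·3^2 + 2·3 + 2; sub 4 for 3: 4^(4 + 1) + 2·4^2 + 2·4 + 2; = 1066; G_2 = 1066−1 = 1065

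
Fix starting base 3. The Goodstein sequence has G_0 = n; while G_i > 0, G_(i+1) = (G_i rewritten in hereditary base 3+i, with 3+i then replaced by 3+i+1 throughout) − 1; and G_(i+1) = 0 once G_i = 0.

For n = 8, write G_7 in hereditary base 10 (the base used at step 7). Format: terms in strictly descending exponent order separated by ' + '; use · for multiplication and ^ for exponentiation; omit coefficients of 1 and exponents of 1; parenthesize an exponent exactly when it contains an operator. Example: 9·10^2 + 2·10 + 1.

10 + 1

i=0: 8 = 2·3 + 2 (b=3); 3→4: 2·4 + 2 = 10; 10−1 = 9
i=1: 9 = 2·4 + 1 (b=4); 4→5: 2·5 + 1 = 11; 11−1 = 10
i=2: 10 = 2·5 (b=5); 5→6: 2·6 = 12; 12−1 = 11
i=3: 11 = 6 + 5 (b=6); 6→7: 7 + 5 = 12; 12−1 = 11
i=4: 11 = 7 + 4 (b=7); 7→8: 8 + 4 = 12; 12−1 = 11
i=5: 11 = 8 + 3 (b=8); 8→9: 9 + 3 = 12; 12−1 = 11
i=6: 11 = 9 + 2 (b=9); 9→10: 10 + 2 = 12; 12−1 = 11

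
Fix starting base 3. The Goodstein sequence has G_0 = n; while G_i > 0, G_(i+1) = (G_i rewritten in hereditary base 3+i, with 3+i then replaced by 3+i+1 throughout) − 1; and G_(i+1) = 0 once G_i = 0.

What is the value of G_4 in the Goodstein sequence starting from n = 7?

G_0 = 7. HB_3(7) = 2·3 + 1. Bump = 9. G_1 = 8.
G_1 = 8. HB_4(8) = 2·4. Bump = 10. G_2 = 9.
G_2 = 9. HB_5(9) = 5 + 4. Bump = 10. G_3 = 9.
G_3 = 9. HB_6(9) = 6 + 3. Bump = 10. G_4 = 9.
G_4 = 9. HB_7(9) = 7 + 2. Bump = 10. G_5 = 9.

9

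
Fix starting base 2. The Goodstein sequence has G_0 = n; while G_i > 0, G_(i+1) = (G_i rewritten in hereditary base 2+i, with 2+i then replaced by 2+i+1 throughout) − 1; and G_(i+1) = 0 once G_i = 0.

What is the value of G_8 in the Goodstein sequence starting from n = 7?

i=0: 7 = 2^2 + 2 + 1 (b=2); 2→3: 3^3 + 3 + 1 = 31; 31−1 = 30
i=1: 30 = 3^3 + 3 (b=3); 3→4: 4^4 + 4 = 260; 260−1 = 259
i=2: 259 = 4^4 + 3 (b=4); 4→5: 5^5 + 3 = 3128; 3128−1 = 3127
i=3: 3127 = 5^5 + 2 (b=5); 5→6: 6^6 + 2 = 46658; 46658−1 = 46657
i=4: 46657 = 6^6 + 1 (b=6); 6→7: 7^7 + 1 = 823544; 823544−1 = 823543
i=5: 823543 = 7^7 (b=7); 7→8: 8^8 = 16777216; 16777216−1 = 16777215
i=6: 16777215 = 7·8^7 + 7·8^6 + 7·8^5 + 7·8^4 + 7·8^3 + 7·8^2 + 7·8 + 7 (b=8); 8→9: 7·9^7 + 7·9^6 + 7·9^5 + 7·9^4 + 7·9^3 + 7·9^2 + 7·9 + 7 = 37665880; 37665880−1 = 37665879
i=7: 37665879 = 7·9^7 + 7·9^6 + 7·9^5 + 7·9^4 + 7·9^3 + 7·9^2 + 7·9 + 6 (b=9); 9→10: 7·10^7 + 7·10^6 + 7·10^5 + 7·10^4 + 7·10^3 + 7·10^2 + 7·10 + 6 = 77777776; 77777776−1 = 77777775

77777775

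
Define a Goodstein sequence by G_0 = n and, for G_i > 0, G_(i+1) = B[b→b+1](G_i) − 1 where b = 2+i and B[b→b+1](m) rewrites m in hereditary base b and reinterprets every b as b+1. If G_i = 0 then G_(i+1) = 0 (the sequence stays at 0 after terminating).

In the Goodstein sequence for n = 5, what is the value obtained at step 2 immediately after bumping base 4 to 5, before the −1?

base 2: 5 = 2^2 + 1; at 3: 3^3 + 1 = 28; next = 27
base 3: 27 = 3^3; at 4: 4^4 = 256; next = 255
base 4: 255 = 3·4^3 + 3·4^2 + 3·4 + 3; at 5: 3·5^3 + 3·5^2 + 3·5 + 3 = 468; next = 467

468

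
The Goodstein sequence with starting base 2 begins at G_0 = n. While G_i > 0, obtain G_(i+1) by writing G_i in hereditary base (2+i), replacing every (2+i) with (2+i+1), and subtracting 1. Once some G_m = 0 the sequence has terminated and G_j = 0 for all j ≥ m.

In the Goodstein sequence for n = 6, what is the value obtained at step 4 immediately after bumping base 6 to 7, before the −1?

98040

[0] 6 ≡ 2^2 + 2 (base 2). Lift 3: 30. −1: 29.
[1] 29 ≡ 3^3 + 2 (base 3). Lift 4: 258. −1: 257.
[2] 257 ≡ 4^4 + 1 (base 4). Lift 5: 3126. −1: 3125.
[3] 3125 ≡ 5^5 (base 5). Lift 6: 46656. −1: 46655.
[4] 46655 ≡ 5·6^5 + 5·6^4 + 5·6^3 + 5·6^2 + 5·6 + 5 (base 6). Lift 7: 98040. −1: 98039.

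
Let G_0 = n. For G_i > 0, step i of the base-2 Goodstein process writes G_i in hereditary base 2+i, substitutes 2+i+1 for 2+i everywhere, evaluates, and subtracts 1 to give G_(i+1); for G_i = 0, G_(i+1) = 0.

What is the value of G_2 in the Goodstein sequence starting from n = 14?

1281

14 —HB2→ 2^(2 + 1) + 2^2 + 2 —bump→ 3^(3 + 1) + 3^3 + 3 = 111 —(−1)→ 110
110 —HB3→ 3^(3 + 1) + 3^3 + 2 —bump→ 4^(4 + 1) + 4^4 + 2 = 1282 —(−1)→ 1281
1281 —HB4→ 4^(4 + 1) + 4^4 + 1 —bump→ 5^(5 + 1) + 5^5 + 1 = 18751 —(−1)→ 18750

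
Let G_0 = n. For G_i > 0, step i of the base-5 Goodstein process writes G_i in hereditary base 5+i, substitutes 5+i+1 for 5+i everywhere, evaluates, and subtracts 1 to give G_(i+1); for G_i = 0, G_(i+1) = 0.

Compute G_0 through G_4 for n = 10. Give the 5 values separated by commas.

base 5: 10 = 2·5; at 6: 2·6 = 12; next = 11
base 6: 11 = 6 + 5; at 7: 7 + 5 = 12; next = 11
base 7: 11 = 7 + 4; at 8: 8 + 4 = 12; next = 11
base 8: 11 = 8 + 3; at 9: 9 + 3 = 12; next = 11

10, 11, 11, 11, 11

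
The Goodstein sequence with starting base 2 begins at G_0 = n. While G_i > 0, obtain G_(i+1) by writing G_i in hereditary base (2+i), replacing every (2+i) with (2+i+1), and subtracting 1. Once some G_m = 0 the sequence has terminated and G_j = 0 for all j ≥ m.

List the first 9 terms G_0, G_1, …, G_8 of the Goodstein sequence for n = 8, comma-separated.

8, 80, 553, 6310, 93395, 1647195, 33554571, 774841151, 20000000211

G_0 = 8. HB_2(8) = 2^(2 + 1). Bump = 81. G_1 = 80.
G_1 = 80. HB_3(80) = 2·3^3 + 2·3^2 + 2·3 + 2. Bump = 554. G_2 = 553.
G_2 = 553. HB_4(553) = 2·4^4 + 2·4^2 + 2·4 + 1. Bump = 6311. G_3 = 6310.
G_3 = 6310. HB_5(6310) = 2·5^5 + 2·5^2 + 2·5. Bump = 93396. G_4 = 93395.
G_4 = 93395. HB_6(93395) = 2·6^6 + 2·6^2 + 6 + 5. Bump = 1647196. G_5 = 1647195.
G_5 = 1647195. HB_7(1647195) = 2·7^7 + 2·7^2 + 7 + 4. Bump = 33554572. G_6 = 33554571.
G_6 = 33554571. HB_8(33554571) = 2·8^8 + 2·8^2 + 8 + 3. Bump = 774841152. G_7 = 774841151.
G_7 = 774841151. HB_9(774841151) = 2·9^9 + 2·9^2 + 9 + 2. Bump = 20000000212. G_8 = 20000000211.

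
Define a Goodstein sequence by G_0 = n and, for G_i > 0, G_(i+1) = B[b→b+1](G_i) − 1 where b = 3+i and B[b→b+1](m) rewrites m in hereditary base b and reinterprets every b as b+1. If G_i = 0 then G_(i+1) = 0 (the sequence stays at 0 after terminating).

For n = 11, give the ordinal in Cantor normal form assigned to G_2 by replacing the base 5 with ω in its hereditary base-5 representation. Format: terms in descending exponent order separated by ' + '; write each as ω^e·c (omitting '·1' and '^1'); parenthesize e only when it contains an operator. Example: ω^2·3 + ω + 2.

ω^2

11 —HB3→ 3^2 + 2 —bump→ 4^2 + 2 = 18 —(−1)→ 17
17 —HB4→ 4^2 + 1 —bump→ 5^2 + 1 = 26 —(−1)→ 25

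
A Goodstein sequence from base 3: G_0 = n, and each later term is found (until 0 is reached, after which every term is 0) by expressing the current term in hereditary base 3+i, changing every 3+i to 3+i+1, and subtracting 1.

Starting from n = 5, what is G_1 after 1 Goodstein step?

5

base 3: 5 = 3 + 2; at 4: 4 + 2 = 6; next = 5
base 4: 5 = 4 + 1; at 5: 5 + 1 = 6; next = 5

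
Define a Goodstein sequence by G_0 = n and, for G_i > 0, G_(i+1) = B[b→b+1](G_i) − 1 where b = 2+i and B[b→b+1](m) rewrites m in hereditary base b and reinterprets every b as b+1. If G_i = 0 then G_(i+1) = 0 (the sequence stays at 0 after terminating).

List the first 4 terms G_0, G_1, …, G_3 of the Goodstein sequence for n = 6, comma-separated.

(0) 6|_2 = 2^2 + 2 ↦ 3^3 + 3|_3 = 30 ⇒ 29
(1) 29|_3 = 3^3 + 2 ↦ 4^4 + 2|_4 = 258 ⇒ 257
(2) 257|_4 = 4^4 + 1 ↦ 5^5 + 1|_5 = 3126 ⇒ 3125

6, 29, 257, 3125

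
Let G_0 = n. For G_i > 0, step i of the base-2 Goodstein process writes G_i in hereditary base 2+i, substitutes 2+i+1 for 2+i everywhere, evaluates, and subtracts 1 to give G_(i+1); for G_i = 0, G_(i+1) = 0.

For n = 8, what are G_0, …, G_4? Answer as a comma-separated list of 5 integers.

8, 80, 553, 6310, 93395

8 —HB2→ 2^(2 + 1) —bump→ 3^(3 + 1) = 81 —(−1)→ 80
80 —HB3→ 2·3^3 + 2·3^2 + 2·3 + 2 —bump→ 2·4^4 + 2·4^2 + 2·4 + 2 = 554 —(−1)→ 553
553 —HB4→ 2·4^4 + 2·4^2 + 2·4 + 1 —bump→ 2·5^5 + 2·5^2 + 2·5 + 1 = 6311 —(−1)→ 6310
6310 —HB5→ 2·5^5 + 2·5^2 + 2·5 —bump→ 2·6^6 + 2·6^2 + 2·6 = 93396 —(−1)→ 93395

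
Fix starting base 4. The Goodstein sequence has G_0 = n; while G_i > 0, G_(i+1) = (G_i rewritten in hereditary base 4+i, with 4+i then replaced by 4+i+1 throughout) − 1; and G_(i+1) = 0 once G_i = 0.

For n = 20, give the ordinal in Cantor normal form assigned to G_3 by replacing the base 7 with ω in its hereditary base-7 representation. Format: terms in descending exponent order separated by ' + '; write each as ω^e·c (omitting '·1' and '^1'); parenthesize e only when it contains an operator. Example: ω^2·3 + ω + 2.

ω^2 + 2

20 —HB4→ 4^2 + 4 —bump→ 5^2 + 5 = 30 —(−1)→ 29
29 —HB5→ 5^2 + 4 —bump→ 6^2 + 4 = 40 —(−1)→ 39
39 —HB6→ 6^2 + 3 —bump→ 7^2 + 3 = 52 —(−1)→ 51
51 —HB7→ 7^2 + 2 —bump→ 8^2 + 2 = 66 —(−1)→ 65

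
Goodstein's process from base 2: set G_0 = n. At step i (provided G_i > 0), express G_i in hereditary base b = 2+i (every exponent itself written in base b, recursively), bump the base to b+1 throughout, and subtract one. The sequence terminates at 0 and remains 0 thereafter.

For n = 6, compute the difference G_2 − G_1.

228

base 2: 6 = 2^2 + 2; at 3: 3^3 + 3 = 30; next = 29
base 3: 29 = 3^3 + 2; at 4: 4^4 + 2 = 258; next = 257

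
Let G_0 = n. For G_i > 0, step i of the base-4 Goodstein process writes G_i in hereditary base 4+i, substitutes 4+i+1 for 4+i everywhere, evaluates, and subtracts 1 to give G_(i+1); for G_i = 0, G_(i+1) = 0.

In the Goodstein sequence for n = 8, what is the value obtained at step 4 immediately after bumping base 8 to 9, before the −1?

10

step 0: 8 = 2·4; sub 5 for 4: 2·5; = 10; G_1 = 10−1 = 9
step 1: 9 = 5 + 4; sub 6 for 5: 6 + 4; = 10; G_2 = 10−1 = 9
step 2: 9 = 6 + 3; sub 7 for 6: 7 + 3; = 10; G_3 = 10−1 = 9
step 3: 9 = 7 + 2; sub 8 for 7: 8 + 2; = 10; G_4 = 10−1 = 9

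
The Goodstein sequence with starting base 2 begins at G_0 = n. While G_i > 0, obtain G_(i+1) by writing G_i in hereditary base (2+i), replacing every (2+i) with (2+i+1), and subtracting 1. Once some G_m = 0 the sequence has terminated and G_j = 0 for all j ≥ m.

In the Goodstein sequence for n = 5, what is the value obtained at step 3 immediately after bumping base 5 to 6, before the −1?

776

i=0: 5 = 2^2 + 1 (b=2); 2→3: 3^3 + 1 = 28; 28−1 = 27
i=1: 27 = 3^3 (b=3); 3→4: 4^4 = 256; 256−1 = 255
i=2: 255 = 3·4^3 + 3·4^2 + 3·4 + 3 (b=4); 4→5: 3·5^3 + 3·5^2 + 3·5 + 3 = 468; 468−1 = 467
i=3: 467 = 3·5^3 + 3·5^2 + 3·5 + 2 (b=5); 5→6: 3·6^3 + 3·6^2 + 3·6 + 2 = 776; 776−1 = 775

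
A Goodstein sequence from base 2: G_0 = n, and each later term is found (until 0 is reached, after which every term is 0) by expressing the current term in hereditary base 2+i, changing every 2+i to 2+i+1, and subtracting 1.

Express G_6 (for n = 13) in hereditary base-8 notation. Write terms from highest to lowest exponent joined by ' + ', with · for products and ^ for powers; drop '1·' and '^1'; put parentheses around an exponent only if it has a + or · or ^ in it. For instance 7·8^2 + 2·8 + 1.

step 0: 13 = 2^(2 + 1) + 2^2 + 1; sub 3 for 2: 3^(3 + 1) + 3^3 + 1; = 109; G_1 = 109−1 = 108
step 1: 108 = 3^(3 + 1) + 3^3; sub 4 for 3: 4^(4 + 1) + 4^4; = 1280; G_2 = 1280−1 = 1279
step 2: 1279 = 4^(4 + 1) + 3·4^3 + 3·4^2 + 3·4 + 3; sub 5 for 4: 5^(5 + 1) + 3·5^3 + 3·5^2 + 3·5 + 3; = 16093; G_3 = 16093−1 = 16092
step 3: 16092 = 5^(5 + 1) + 3·5^3 + 3·5^2 + 3·5 + 2; sub 6 for 5: 6^(6 + 1) + 3·6^3 + 3·6^2 + 3·6 + 2; = 280712; G_4 = 280712−1 = 280711
step 4: 280711 = 6^(6 + 1) + 3·6^3 + 3·6^2 + 3·6 + 1; sub 7 for 6: 7^(7 + 1) + 3·7^3 + 3·7^2 + 3·7 + 1; = 5765999; G_5 = 5765999−1 = 5765998
step 5: 5765998 = 7^(7 + 1) + 3·7^3 + 3·7^2 + 3·7; sub 8 for 7: 8^(8 + 1) + 3·8^3 + 3·8^2 + 3·8; = 134219480; G_6 = 134219480−1 = 134219479

8^(8 + 1) + 3·8^3 + 3·8^2 + 2·8 + 7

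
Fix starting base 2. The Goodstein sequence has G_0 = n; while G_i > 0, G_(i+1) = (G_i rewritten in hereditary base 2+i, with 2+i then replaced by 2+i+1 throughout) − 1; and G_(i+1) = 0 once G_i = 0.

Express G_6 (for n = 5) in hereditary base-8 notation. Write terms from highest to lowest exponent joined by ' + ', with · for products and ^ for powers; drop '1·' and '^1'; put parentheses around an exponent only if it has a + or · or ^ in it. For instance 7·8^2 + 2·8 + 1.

3·8^3 + 3·8^2 + 2·8 + 7

(0) 5|_2 = 2^2 + 1 ↦ 3^3 + 1|_3 = 28 ⇒ 27
(1) 27|_3 = 3^3 ↦ 4^4|_4 = 256 ⇒ 255
(2) 255|_4 = 3·4^3 + 3·4^2 + 3·4 + 3 ↦ 3·5^3 + 3·5^2 + 3·5 + 3|_5 = 468 ⇒ 467
(3) 467|_5 = 3·5^3 + 3·5^2 + 3·5 + 2 ↦ 3·6^3 + 3·6^2 + 3·6 + 2|_6 = 776 ⇒ 775
(4) 775|_6 = 3·6^3 + 3·6^2 + 3·6 + 1 ↦ 3·7^3 + 3·7^2 + 3·7 + 1|_7 = 1198 ⇒ 1197
(5) 1197|_7 = 3·7^3 + 3·7^2 + 3·7 ↦ 3·8^3 + 3·8^2 + 3·8|_8 = 1752 ⇒ 1751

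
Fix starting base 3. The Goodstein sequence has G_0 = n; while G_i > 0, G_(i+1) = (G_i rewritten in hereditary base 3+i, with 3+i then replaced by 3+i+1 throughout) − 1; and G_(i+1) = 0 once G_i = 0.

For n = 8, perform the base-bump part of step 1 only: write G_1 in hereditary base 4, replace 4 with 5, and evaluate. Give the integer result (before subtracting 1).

11

G_0 = 8. HB_3(8) = 2·3 + 2. Bump = 10. G_1 = 9.
G_1 = 9. HB_4(9) = 2·4 + 1. Bump = 11. G_2 = 10.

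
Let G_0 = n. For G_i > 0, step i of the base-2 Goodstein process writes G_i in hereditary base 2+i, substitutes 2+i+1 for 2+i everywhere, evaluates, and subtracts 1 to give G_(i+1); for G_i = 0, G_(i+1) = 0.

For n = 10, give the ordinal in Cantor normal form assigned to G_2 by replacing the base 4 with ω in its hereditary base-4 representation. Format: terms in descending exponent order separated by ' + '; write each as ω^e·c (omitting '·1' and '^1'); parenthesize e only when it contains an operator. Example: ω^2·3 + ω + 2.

ω^(ω + 1) + 1

[0] 10 ≡ 2^(2 + 1) + 2 (base 2). Lift 3: 84. −1: 83.
[1] 83 ≡ 3^(3 + 1) + 2 (base 3). Lift 4: 1026. −1: 1025.
[2] 1025 ≡ 4^(4 + 1) + 1 (base 4). Lift 5: 15626. −1: 15625.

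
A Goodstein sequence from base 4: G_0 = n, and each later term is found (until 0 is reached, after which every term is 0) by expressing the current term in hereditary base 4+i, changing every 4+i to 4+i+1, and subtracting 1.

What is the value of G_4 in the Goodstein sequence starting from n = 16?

step 0: 16 = 4^2; sub 5 for 4: 5^2; = 25; G_1 = 25−1 = 24
step 1: 24 = 4·5 + 4; sub 6 for 5: 4·6 + 4; = 28; G_2 = 28−1 = 27
step 2: 27 = 4·6 + 3; sub 7 for 6: 4·7 + 3; = 31; G_3 = 31−1 = 30
step 3: 30 = 4·7 + 2; sub 8 for 7: 4·8 + 2; = 34; G_4 = 34−1 = 33

33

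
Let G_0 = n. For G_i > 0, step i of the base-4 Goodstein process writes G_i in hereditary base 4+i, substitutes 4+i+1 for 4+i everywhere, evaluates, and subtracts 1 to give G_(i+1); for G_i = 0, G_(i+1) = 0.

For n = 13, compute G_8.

step 0: 13 = 3·4 + 1; sub 5 for 4: 3·5 + 1; = 16; G_1 = 16−1 = 15
step 1: 15 = 3·5; sub 6 for 5: 3·6; = 18; G_2 = 18−1 = 17
step 2: 17 = 2·6 + 5; sub 7 for 6: 2·7 + 5; = 19; G_3 = 19−1 = 18
step 3: 18 = 2·7 + 4; sub 8 for 7: 2·8 + 4; = 20; G_4 = 20−1 = 19
step 4: 19 = 2·8 + 3; sub 9 for 8: 2·9 + 3; = 21; G_5 = 21−1 = 20
step 5: 20 = 2·9 + 2; sub 10 for 9: 2·10 + 2; = 22; G_6 = 22−1 = 21
step 6: 21 = 2·10 + 1; sub 11 for 10: 2·11 + 1; = 23; G_7 = 23−1 = 22
step 7: 22 = 2·11; sub 12 for 11: 2·12; = 24; G_8 = 24−1 = 23

23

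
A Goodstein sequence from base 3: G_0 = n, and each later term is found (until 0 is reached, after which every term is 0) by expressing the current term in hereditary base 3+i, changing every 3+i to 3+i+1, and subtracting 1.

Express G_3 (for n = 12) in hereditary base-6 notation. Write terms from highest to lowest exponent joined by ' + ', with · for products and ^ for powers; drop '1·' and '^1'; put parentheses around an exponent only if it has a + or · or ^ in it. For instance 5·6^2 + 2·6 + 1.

6^2 + 1

G_0 = 12. HB_3(12) = 3^2 + 3. Bump = 20. G_1 = 19.
G_1 = 19. HB_4(19) = 4^2 + 3. Bump = 28. G_2 = 27.
G_2 = 27. HB_5(27) = 5^2 + 2. Bump = 38. G_3 = 37.
G_3 = 37. HB_6(37) = 6^2 + 1. Bump = 50. G_4 = 49.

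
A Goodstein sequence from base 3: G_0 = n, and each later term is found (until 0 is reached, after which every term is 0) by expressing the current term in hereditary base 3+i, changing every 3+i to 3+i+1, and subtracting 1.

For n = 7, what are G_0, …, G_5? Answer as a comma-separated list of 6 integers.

7 —HB3→ 2·3 + 1 —bump→ 2·4 + 1 = 9 —(−1)→ 8
8 —HB4→ 2·4 —bump→ 2·5 = 10 —(−1)→ 9
9 —HB5→ 5 + 4 —bump→ 6 + 4 = 10 —(−1)→ 9
9 —HB6→ 6 + 3 —bump→ 7 + 3 = 10 —(−1)→ 9
9 —HB7→ 7 + 2 —bump→ 8 + 2 = 10 —(−1)→ 9

7, 8, 9, 9, 9, 9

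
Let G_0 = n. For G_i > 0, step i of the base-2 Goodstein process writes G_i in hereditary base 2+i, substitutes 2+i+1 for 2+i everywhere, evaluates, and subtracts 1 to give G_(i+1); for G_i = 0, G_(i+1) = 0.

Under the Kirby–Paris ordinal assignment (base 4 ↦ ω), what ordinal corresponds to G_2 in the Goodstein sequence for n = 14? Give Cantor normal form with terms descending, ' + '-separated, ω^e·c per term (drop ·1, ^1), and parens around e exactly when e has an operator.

ω^(ω + 1) + ω^ω + 1

(0) 14|_2 = 2^(2 + 1) + 2^2 + 2 ↦ 3^(3 + 1) + 3^3 + 3|_3 = 111 ⇒ 110
(1) 110|_3 = 3^(3 + 1) + 3^3 + 2 ↦ 4^(4 + 1) + 4^4 + 2|_4 = 1282 ⇒ 1281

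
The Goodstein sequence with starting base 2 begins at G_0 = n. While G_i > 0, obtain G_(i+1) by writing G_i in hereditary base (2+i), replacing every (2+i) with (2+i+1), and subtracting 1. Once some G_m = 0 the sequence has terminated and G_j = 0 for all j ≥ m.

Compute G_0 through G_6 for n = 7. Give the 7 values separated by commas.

7, 30, 259, 3127, 46657, 823543, 16777215

step 0: 7 = 2^2 + 2 + 1; sub 3 for 2: 3^3 + 3 + 1; = 31; G_1 = 31−1 = 30
step 1: 30 = 3^3 + 3; sub 4 for 3: 4^4 + 4; = 260; G_2 = 260−1 = 259
step 2: 259 = 4^4 + 3; sub 5 for 4: 5^5 + 3; = 3128; G_3 = 3128−1 = 3127
step 3: 3127 = 5^5 + 2; sub 6 for 5: 6^6 + 2; = 46658; G_4 = 46658−1 = 46657
step 4: 46657 = 6^6 + 1; sub 7 for 6: 7^7 + 1; = 823544; G_5 = 823544−1 = 823543
step 5: 823543 = 7^7; sub 8 for 7: 8^8; = 16777216; G_6 = 16777216−1 = 16777215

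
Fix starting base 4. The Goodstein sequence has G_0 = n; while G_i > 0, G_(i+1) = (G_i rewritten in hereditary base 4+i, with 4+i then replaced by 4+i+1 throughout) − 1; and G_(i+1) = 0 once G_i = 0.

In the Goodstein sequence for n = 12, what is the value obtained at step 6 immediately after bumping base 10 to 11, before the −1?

12 —HB4→ 3·4 —bump→ 3·5 = 15 —(−1)→ 14
14 —HB5→ 2·5 + 4 —bump→ 2·6 + 4 = 16 —(−1)→ 15
15 —HB6→ 2·6 + 3 —bump→ 2·7 + 3 = 17 —(−1)→ 16
16 —HB7→ 2·7 + 2 —bump→ 2·8 + 2 = 18 —(−1)→ 17
17 —HB8→ 2·8 + 1 —bump→ 2·9 + 1 = 19 —(−1)→ 18
18 —HB9→ 2·9 —bump→ 2·10 = 20 —(−1)→ 19
19 —HB10→ 10 + 9 —bump→ 11 + 9 = 20 —(−1)→ 19

20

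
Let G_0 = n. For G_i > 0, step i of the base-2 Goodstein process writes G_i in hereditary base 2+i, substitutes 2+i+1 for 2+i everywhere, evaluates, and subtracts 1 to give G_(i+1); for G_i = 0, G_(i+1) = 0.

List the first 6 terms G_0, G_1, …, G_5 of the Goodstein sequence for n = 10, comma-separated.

step 0: 10 = 2^(2 + 1) + 2; sub 3 for 2: 3^(3 + 1) + 3; = 84; G_1 = 84−1 = 83
step 1: 83 = 3^(3 + 1) + 2; sub 4 for 3: 4^(4 + 1) + 2; = 1026; G_2 = 1026−1 = 1025
step 2: 1025 = 4^(4 + 1) + 1; sub 5 for 4: 5^(5 + 1) + 1; = 15626; G_3 = 15626−1 = 15625
step 3: 15625 = 5^(5 + 1); sub 6 for 5: 6^(6 + 1); = 279936; G_4 = 279936−1 = 279935
step 4: 279935 = 5·6^6 + 5·6^5 + 5·6^4 + 5·6^3 + 5·6^2 + 5·6 + 5; sub 7 for 6: 5·7^7 + 5·7^5 + 5·7^4 + 5·7^3 + 5·7^2 + 5·7 + 5; = 4215755; G_5 = 4215755−1 = 4215754

10, 83, 1025, 15625, 279935, 4215754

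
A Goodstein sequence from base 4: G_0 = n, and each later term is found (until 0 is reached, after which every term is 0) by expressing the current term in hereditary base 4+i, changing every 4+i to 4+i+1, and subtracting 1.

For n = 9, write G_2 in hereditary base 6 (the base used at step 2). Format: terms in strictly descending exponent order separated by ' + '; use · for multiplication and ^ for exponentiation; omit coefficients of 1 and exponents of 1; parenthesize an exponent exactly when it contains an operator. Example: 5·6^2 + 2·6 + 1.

(0) 9|_4 = 2·4 + 1 ↦ 2·5 + 1|_5 = 11 ⇒ 10
(1) 10|_5 = 2·5 ↦ 2·6|_6 = 12 ⇒ 11

6 + 5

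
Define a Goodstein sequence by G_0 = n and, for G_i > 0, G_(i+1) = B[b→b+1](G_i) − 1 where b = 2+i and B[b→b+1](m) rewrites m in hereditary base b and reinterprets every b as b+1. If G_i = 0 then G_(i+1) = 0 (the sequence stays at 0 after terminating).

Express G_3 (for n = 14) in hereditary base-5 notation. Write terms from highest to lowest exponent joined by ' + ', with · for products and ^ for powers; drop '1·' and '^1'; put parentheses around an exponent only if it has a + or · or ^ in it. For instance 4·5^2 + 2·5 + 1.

14 —HB2→ 2^(2 + 1) + 2^2 + 2 —bump→ 3^(3 + 1) + 3^3 + 3 = 111 —(−1)→ 110
110 —HB3→ 3^(3 + 1) + 3^3 + 2 —bump→ 4^(4 + 1) + 4^4 + 2 = 1282 —(−1)→ 1281
1281 —HB4→ 4^(4 + 1) + 4^4 + 1 —bump→ 5^(5 + 1) + 5^5 + 1 = 18751 —(−1)→ 18750
18750 —HB5→ 5^(5 + 1) + 5^5 —bump→ 6^(6 + 1) + 6^6 = 326592 —(−1)→ 326591

5^(5 + 1) + 5^5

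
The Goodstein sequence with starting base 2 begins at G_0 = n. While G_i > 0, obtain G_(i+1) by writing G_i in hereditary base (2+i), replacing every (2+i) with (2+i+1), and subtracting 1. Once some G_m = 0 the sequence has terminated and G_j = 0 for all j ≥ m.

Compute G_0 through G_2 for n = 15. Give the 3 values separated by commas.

15, 111, 1283

[0] 15 ≡ 2^(2 + 1) + 2^2 + 2 + 1 (base 2). Lift 3: 112. −1: 111.
[1] 111 ≡ 3^(3 + 1) + 3^3 + 3 (base 3). Lift 4: 1284. −1: 1283.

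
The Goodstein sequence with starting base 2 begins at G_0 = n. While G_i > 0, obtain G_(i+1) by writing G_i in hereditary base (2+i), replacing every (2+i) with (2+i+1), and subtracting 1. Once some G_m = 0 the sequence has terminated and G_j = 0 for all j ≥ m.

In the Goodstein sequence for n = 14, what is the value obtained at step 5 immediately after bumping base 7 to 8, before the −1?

134404972

G_0 = 14. HB_2(14) = 2^(2 + 1) + 2^2 + 2. Bump = 111. G_1 = 110.
G_1 = 110. HB_3(110) = 3^(3 + 1) + 3^3 + 2. Bump = 1282. G_2 = 1281.
G_2 = 1281. HB_4(1281) = 4^(4 + 1) + 4^4 + 1. Bump = 18751. G_3 = 18750.
G_3 = 18750. HB_5(18750) = 5^(5 + 1) + 5^5. Bump = 326592. G_4 = 326591.
G_4 = 326591. HB_6(326591) = 6^(6 + 1) + 5·6^5 + 5·6^4 + 5·6^3 + 5·6^2 + 5·6 + 5. Bump = 5862841. G_5 = 5862840.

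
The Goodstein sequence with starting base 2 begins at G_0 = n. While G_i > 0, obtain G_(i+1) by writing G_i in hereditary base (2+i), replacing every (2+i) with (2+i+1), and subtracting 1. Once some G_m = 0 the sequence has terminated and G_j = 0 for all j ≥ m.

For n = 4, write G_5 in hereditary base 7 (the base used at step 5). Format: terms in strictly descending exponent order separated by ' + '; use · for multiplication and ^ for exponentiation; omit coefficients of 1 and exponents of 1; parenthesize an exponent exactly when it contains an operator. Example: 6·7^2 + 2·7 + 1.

(0) 4|_2 = 2^2 ↦ 3^3|_3 = 27 ⇒ 26
(1) 26|_3 = 2·3^2 + 2·3 + 2 ↦ 2·4^2 + 2·4 + 2|_4 = 42 ⇒ 41
(2) 41|_4 = 2·4^2 + 2·4 + 1 ↦ 2·5^2 + 2·5 + 1|_5 = 61 ⇒ 60
(3) 60|_5 = 2·5^2 + 2·5 ↦ 2·6^2 + 2·6|_6 = 84 ⇒ 83
(4) 83|_6 = 2·6^2 + 6 + 5 ↦ 2·7^2 + 7 + 5|_7 = 110 ⇒ 109
(5) 109|_7 = 2·7^2 + 7 + 4 ↦ 2·8^2 + 8 + 4|_8 = 140 ⇒ 139

2·7^2 + 7 + 4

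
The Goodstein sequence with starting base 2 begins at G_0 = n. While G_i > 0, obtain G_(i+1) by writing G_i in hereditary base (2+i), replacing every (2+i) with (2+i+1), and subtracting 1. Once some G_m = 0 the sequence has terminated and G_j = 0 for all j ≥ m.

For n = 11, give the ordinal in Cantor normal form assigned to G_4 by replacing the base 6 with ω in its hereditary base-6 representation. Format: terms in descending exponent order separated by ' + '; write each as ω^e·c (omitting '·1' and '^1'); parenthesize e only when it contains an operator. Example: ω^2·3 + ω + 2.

i=0: 11 = 2^(2 + 1) + 2 + 1 (b=2); 2→3: 3^(3 + 1) + 3 + 1 = 85; 85−1 = 84
i=1: 84 = 3^(3 + 1) + 3 (b=3); 3→4: 4^(4 + 1) + 4 = 1028; 1028−1 = 1027
i=2: 1027 = 4^(4 + 1) + 3 (b=4); 4→5: 5^(5 + 1) + 3 = 15628; 15628−1 = 15627
i=3: 15627 = 5^(5 + 1) + 2 (b=5); 5→6: 6^(6 + 1) + 2 = 279938; 279938−1 = 279937

ω^(ω + 1) + 1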